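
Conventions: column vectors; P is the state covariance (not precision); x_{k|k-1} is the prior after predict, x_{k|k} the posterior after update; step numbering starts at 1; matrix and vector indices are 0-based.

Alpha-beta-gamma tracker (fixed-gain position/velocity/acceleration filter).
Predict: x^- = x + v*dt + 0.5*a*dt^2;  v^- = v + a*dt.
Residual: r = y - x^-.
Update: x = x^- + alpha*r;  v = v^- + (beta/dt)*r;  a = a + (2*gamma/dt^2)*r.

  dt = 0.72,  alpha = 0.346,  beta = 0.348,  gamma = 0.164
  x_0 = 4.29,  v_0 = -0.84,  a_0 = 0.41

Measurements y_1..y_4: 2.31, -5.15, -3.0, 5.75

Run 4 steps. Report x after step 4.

step 1: x_pred=3.7915  r=-1.4815  x^+=3.2789  v^+=-1.2608  a^+=-0.5274
step 2: x_pred=2.2344  r=-7.3844  x^+=-0.3206  v^+=-5.2097  a^+=-5.1996
step 3: x_pred=-5.4193  r=2.4193  x^+=-4.5822  v^+=-7.7840  a^+=-3.6688
step 4: x_pred=-11.1377  r=16.8877  x^+=-5.2945  v^+=-2.2632  a^+=7.0163

x_post = -5.2945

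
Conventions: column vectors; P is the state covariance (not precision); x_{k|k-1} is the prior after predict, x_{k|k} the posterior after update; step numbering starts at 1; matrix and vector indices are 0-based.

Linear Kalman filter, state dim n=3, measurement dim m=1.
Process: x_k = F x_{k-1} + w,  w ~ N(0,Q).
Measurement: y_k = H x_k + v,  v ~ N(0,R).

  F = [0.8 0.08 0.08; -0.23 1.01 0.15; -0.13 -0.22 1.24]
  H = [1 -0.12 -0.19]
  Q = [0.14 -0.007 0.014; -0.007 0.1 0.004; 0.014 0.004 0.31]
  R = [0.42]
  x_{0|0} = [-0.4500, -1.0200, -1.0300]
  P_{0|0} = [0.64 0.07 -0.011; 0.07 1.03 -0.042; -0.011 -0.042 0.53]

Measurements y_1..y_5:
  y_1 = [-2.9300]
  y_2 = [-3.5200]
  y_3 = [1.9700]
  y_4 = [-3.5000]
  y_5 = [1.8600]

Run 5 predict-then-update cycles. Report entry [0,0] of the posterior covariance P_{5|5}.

step 1: x^-=[-0.5240, -1.0812, -0.9943]  P^-=[0.5666 0.0151 -0.0454; 0.0151 1.1520 -0.1607; -0.0454 -0.1607 1.2161]  S=[1.0534]  K=[0.5444; -0.0879; -0.2441]  nu=[-2.7247]  x^+=[-2.0072, -0.8416, -0.3291]  P^+=[0.2545 0.0655 0.0946; 0.0655 1.1438 -0.1833; 0.0946 -0.1833 1.1533]
step 2: x^-=[-1.6994, -0.4377, 0.0379]  P^-=[0.3357 0.0968 0.1475; 0.0968 1.2138 -0.2856; 0.1475 -0.2856 2.2162]  S=[0.7609]  K=[0.3891; 0.0071; -0.3145]  nu=[-1.8659]  x^+=[-2.4254, -0.4510, 0.6248]  P^+=[0.2205 0.0947 0.2406; 0.0947 1.2137 -0.2839; 0.2406 -0.2839 2.1409]
step 3: x^-=[-1.9264, 0.1961, 1.1892]  P^-=[0.3419 0.1490 0.3775; 0.1490 1.2513 -0.2881; 0.3775 -0.2881 3.7471]  S=[0.7228]  K=[0.3490; 0.0742; -0.4149]  nu=[4.1459]  x^+=[-0.4795, 0.5036, -0.5311]  P^+=[0.2538 0.1303 0.4821; 0.1303 1.2474 -0.2658; 0.4821 -0.2658 3.6227]
step 4: x^-=[-0.3858, 0.5393, -0.7070]  P^-=[0.4086 0.2178 0.7523; 0.2178 1.2930 -0.0733; 0.7523 -0.0733 5.9420]  S=[0.7203]  K=[0.3326; 0.1063; -0.5108]  nu=[-3.1838]  x^+=[-1.4447, 0.2009, 0.9192]  P^+=[0.3289 0.1923 0.8746; 0.1923 1.2849 -0.0342; 0.8746 -0.0342 5.7541]
step 5: x^-=[-1.0661, 0.6730, 1.2834]  P^-=[0.5317 0.3429 1.3479; 0.3429 1.3975 0.4748; 1.3479 0.4748 8.9729]  S=[0.7229]  K=[0.3243; 0.1175; -0.5726]  nu=[3.2507]  x^+=[-0.0118, 1.0551, -0.5780]  P^+=[0.4557 0.3153 1.4821; 0.3153 1.3875 0.5235; 1.4821 0.5235 8.7359]

P_post[0,0] = 0.4557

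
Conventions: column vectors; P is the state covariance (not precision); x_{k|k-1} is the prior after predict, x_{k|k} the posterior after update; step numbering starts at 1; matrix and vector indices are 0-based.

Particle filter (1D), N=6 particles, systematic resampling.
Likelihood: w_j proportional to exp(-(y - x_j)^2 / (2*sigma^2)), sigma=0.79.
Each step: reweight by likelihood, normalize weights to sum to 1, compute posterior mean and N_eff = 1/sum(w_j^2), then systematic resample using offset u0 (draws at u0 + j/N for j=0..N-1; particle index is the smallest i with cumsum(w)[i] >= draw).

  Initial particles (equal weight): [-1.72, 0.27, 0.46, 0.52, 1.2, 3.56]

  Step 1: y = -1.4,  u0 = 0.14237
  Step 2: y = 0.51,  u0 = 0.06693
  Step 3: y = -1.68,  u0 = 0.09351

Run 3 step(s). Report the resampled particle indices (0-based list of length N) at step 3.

step 1: w=[0.8028, 0.0933, 0.0545, 0.0455, 0.0039, 0.0000]  mean=-1.3023  Neff=1.5190  idx=[0, 0, 0, 0, 1, 3]
step 2: w=[0.0092, 0.0092, 0.0092, 0.0092, 0.4706, 0.4928]  mean=0.3202  Neff=2.1525  idx=[4, 4, 4, 5, 5, 5]
step 3: w=[0.2322, 0.2322, 0.2322, 0.1011, 0.1011, 0.1011]  mean=0.3458  Neff=5.1965  idx=[0, 1, 1, 2, 3, 5]

resampled_idx = [0, 1, 1, 2, 3, 5]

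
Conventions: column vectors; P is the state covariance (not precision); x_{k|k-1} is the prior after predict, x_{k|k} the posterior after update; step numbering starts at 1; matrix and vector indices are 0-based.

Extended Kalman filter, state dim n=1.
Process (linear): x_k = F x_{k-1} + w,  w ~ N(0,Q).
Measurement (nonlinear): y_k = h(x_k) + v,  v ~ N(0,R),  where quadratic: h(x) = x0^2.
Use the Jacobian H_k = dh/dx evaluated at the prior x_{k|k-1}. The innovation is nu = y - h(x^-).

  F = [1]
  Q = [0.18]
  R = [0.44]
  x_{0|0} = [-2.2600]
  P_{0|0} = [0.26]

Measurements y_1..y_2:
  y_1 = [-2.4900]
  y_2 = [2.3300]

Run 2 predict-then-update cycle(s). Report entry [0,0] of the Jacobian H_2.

H_jac[0,0] = -1.3151

step 1: x^-=[-2.2600]  P^-=[0.4400]  H_jac=[-4.5200]  S=[9.4294]  K=[-0.2109]  nu=[-7.5976]  x^+=[-0.6575]  P^+=[0.0205]
step 2: x^-=[-0.6575]  P^-=[0.2005]  H_jac=[-1.3151]  S=[0.7868]  K=[-0.3352]  nu=[1.8976]  x^+=[-1.2936]  P^+=[0.1121]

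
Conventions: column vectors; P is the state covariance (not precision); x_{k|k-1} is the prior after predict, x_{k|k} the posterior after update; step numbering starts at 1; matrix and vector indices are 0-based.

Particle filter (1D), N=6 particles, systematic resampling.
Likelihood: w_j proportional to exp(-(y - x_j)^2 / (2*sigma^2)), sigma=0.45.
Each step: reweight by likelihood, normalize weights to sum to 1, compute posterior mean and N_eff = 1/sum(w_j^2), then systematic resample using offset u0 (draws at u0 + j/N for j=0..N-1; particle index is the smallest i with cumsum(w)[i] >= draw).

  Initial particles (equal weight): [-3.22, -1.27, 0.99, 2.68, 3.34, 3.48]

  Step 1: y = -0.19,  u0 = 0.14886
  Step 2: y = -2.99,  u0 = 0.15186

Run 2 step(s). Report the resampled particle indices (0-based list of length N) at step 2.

resampled_idx = [0, 0, 1, 1, 2, 2]

step 1: w=[0.0000, 0.6360, 0.3640, 0.0000, 0.0000, 0.0000]  mean=-0.4473  Neff=1.8622  idx=[1, 1, 1, 2, 2, 2]
step 2: w=[0.3333, 0.3333, 0.3333, 0.0000, 0.0000, 0.0000]  mean=-1.2700  Neff=3.0000  idx=[0, 0, 1, 1, 2, 2]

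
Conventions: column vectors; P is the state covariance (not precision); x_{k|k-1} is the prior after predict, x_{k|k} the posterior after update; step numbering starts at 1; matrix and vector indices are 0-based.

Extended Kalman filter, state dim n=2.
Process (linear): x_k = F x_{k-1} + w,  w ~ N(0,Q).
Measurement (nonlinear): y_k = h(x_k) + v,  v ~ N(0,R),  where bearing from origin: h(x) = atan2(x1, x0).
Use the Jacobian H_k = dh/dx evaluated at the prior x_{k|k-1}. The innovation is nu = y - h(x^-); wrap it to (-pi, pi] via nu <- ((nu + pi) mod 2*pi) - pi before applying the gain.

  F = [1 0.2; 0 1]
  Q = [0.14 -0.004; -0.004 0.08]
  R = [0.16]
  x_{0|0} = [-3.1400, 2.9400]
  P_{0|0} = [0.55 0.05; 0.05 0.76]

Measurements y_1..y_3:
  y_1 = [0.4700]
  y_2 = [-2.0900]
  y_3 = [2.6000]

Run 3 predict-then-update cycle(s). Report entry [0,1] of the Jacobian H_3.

H_jac[0,1] = -0.1059

step 1: x^-=[-2.5520, 2.9400]  P^-=[0.7404 0.1980; 0.1980 0.8400]  H_jac=[-0.1940 -0.1684]  S=[0.2246]  K=[-0.7879; -0.8007]  nu=[-1.8157]  x^+=[-1.1215, 4.3938]  P^+=[0.6010 0.0563; 0.0563 0.6960]
step 2: x^-=[-0.2427, 4.3938]  P^-=[0.7913 0.1915; 0.1915 0.7760]  H_jac=[-0.2269 -0.0125]  S=[0.2020]  K=[-0.9010; -0.2633]  nu=[2.5672]  x^+=[-2.5558, 3.7178]  P^+=[0.6274 0.1436; 0.1436 0.7620]
step 3: x^-=[-1.8122, 3.7178]  P^-=[0.8553 0.2920; 0.2920 0.8420]  H_jac=[-0.2173 -0.1059]  S=[0.2233]  K=[-0.9710; -0.6837]  nu=[0.5757]  x^+=[-2.3712, 3.3242]  P^+=[0.6448 0.1438; 0.1438 0.7376]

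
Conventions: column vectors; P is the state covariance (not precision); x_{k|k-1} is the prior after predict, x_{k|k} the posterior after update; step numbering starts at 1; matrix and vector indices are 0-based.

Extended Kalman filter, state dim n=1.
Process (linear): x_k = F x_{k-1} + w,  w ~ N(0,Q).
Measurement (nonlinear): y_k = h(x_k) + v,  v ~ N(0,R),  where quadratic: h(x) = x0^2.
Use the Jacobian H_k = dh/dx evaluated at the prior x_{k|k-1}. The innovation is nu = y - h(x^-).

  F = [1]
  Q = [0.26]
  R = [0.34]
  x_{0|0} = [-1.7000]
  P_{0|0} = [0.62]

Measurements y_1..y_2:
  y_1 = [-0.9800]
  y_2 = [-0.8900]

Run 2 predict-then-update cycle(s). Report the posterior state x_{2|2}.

step 1: x^-=[-1.7000]  P^-=[0.8800]  H_jac=[-3.4000]  S=[10.5128]  K=[-0.2846]  nu=[-3.8700]  x^+=[-0.5986]  P^+=[0.0285]
step 2: x^-=[-0.5986]  P^-=[0.2885]  H_jac=[-1.1972]  S=[0.7534]  K=[-0.4584]  nu=[-1.2483]  x^+=[-0.0264]  P^+=[0.1302]

x_post = [-0.0264]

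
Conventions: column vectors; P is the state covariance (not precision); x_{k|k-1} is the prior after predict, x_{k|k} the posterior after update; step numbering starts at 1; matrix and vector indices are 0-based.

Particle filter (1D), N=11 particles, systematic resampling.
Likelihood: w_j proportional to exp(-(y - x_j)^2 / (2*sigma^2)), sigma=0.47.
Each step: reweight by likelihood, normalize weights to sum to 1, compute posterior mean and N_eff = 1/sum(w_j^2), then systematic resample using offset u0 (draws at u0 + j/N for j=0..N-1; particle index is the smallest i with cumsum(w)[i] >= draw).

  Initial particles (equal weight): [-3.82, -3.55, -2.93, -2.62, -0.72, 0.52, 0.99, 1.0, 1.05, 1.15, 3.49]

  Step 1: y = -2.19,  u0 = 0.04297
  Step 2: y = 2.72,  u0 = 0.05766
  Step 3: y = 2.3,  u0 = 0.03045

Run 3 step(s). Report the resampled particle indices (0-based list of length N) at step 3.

resampled_idx = [0, 1, 2, 3, 4, 5, 6, 7, 8, 9, 10]

step 1: w=[0.0025, 0.0156, 0.2977, 0.6765, 0.0077, 0.0000, 0.0000, 0.0000, 0.0000, 0.0000, 0.0000]  mean=-2.7151  Neff=1.8297  idx=[2, 2, 2, 2, 3, 3, 3, 3, 3, 3, 3]
step 2: w=[0.0001, 0.0001, 0.0001, 0.0001, 0.1428, 0.1428, 0.1428, 0.1428, 0.1428, 0.1428, 0.1428]  mean=-2.6201  Neff=7.0036  idx=[4, 5, 5, 6, 6, 7, 8, 8, 9, 10, 10]
step 3: w=[0.0909, 0.0909, 0.0909, 0.0909, 0.0909, 0.0909, 0.0909, 0.0909, 0.0909, 0.0909, 0.0909]  mean=-2.6200  Neff=11.0000  idx=[0, 1, 2, 3, 4, 5, 6, 7, 8, 9, 10]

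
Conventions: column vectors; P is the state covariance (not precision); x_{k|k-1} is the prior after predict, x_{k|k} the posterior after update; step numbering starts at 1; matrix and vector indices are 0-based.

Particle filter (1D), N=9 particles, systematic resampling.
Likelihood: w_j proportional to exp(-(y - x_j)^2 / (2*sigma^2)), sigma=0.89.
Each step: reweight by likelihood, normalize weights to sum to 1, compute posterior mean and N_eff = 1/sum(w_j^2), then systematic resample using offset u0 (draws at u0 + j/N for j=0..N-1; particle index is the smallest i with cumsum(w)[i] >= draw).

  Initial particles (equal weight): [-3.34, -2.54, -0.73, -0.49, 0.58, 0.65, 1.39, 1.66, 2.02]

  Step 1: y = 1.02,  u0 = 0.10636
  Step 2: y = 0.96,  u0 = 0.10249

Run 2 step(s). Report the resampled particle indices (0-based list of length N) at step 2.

step 1: w=[0.0000, 0.0001, 0.0328, 0.0538, 0.2009, 0.2082, 0.2082, 0.1753, 0.1207]  mean=1.0255  Neff=5.6719  idx=[4, 4, 5, 5, 6, 6, 7, 8, 8]
step 2: w=[0.1267, 0.1267, 0.1306, 0.1306, 0.1235, 0.1235, 0.1019, 0.0683, 0.0683]  mean=1.1050  Neff=8.5897  idx=[0, 1, 2, 3, 4, 5, 6, 7, 8]

resampled_idx = [0, 1, 2, 3, 4, 5, 6, 7, 8]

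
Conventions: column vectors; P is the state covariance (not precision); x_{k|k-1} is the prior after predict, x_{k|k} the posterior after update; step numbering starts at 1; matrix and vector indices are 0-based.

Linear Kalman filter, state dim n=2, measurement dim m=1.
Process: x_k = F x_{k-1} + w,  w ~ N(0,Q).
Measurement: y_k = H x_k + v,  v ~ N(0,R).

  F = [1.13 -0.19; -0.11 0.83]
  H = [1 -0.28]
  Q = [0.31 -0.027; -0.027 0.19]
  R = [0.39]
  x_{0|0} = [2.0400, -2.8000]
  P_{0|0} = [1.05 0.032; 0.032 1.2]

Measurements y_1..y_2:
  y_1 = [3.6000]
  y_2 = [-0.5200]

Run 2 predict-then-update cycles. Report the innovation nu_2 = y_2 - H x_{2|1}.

innov = [-4.9387]

step 1: x^-=[2.8372, -2.5484]  P^-=[1.6803 -0.3161; -0.3161 1.0235]  S=[2.3276]  K=[0.7599; -0.2589]  nu=[0.0492]  x^+=[2.8746, -2.5612]  P^+=[0.3361 0.1419; 0.1419 0.8675]
step 2: x^-=[3.7349, -2.4420]  P^-=[0.7096 -0.0695; -0.0695 0.7658]  S=[1.1985]  K=[0.6083; -0.2369]  nu=[-4.9387]  x^+=[0.7309, -1.2720]  P^+=[0.2661 0.1032; 0.1032 0.6985]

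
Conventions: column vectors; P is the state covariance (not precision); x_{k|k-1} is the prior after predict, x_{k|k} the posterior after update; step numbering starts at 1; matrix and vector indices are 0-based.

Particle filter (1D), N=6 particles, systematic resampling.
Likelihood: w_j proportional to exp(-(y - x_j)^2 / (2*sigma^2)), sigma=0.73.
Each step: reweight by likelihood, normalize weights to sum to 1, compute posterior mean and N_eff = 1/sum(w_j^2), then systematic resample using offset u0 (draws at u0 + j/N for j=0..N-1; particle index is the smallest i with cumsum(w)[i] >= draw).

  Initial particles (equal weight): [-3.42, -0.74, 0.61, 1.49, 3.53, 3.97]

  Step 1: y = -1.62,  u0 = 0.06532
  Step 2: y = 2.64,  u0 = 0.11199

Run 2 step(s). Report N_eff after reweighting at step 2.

step 1: w=[0.0884, 0.8940, 0.0174, 0.0002, 0.0000, 0.0000]  mean=-0.9530  Neff=1.2387  idx=[0, 1, 1, 1, 1, 1]
step 2: w=[0.0000, 0.2000, 0.2000, 0.2000, 0.2000, 0.2000]  mean=-0.7400  Neff=5.0000  idx=[1, 2, 3, 4, 4, 5]

N_eff = 5.0000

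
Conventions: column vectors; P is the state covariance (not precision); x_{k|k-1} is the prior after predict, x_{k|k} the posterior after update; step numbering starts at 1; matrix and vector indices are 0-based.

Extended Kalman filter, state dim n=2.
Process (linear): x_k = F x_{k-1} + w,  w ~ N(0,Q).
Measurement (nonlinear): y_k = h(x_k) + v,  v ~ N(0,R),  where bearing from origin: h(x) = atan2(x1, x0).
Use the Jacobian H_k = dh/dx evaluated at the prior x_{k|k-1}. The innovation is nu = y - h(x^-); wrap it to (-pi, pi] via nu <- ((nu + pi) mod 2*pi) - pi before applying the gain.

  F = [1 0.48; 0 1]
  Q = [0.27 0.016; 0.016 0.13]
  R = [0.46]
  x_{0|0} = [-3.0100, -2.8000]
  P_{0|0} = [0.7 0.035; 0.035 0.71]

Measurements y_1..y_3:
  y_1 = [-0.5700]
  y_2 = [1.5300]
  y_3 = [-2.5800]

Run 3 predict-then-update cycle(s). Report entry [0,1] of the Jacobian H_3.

step 1: x^-=[-4.3540, -2.8000]  P^-=[1.1672 0.3918; 0.3918 0.8400]  H_jac=[0.1045 -0.1625]  S=[0.4816]  K=[0.1210; -0.1984]  nu=[2.0001]  x^+=[-4.1119, -3.1968]  P^+=[1.1601 0.4034; 0.4034 0.8210]
step 2: x^-=[-5.6464, -3.1968]  P^-=[2.0065 0.8135; 0.8135 0.9510]  H_jac=[0.0759 -0.1341]  S=[0.4721]  K=[0.0916; -0.1393]  nu=[-2.1268]  x^+=[-5.8412, -2.9004]  P^+=[2.0026 0.8195; 0.8195 0.9419]
step 3: x^-=[-7.2334, -2.9004]  P^-=[3.2763 1.2876; 1.2876 1.0719]  H_jac=[0.0478 -0.1191]  S=[0.4680]  K=[0.0066; -0.1414]  nu=[0.1802]  x^+=[-7.2323, -2.9259]  P^+=[3.2763 1.2880; 1.2880 1.0625]

H_jac[0,1] = -0.1191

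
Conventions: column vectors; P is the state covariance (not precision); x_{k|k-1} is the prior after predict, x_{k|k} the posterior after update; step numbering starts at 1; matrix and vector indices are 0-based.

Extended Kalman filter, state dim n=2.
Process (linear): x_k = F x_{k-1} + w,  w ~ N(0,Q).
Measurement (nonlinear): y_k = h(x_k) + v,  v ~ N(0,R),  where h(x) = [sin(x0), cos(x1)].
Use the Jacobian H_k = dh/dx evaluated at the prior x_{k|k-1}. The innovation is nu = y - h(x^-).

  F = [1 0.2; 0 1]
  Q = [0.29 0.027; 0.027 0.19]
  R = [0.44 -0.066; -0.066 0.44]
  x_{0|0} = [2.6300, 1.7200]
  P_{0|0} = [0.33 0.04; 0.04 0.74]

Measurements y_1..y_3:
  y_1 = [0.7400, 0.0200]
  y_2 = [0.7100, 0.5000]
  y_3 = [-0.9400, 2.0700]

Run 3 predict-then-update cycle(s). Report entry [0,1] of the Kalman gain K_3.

K[0,1] = -0.0839

step 1: x^-=[2.9740, 1.7200]  P^-=[0.6656 0.2150; 0.2150 0.9300]  H_jac=[-0.9860 0.0000; 0.0000 -0.9889]  S=[1.0871 0.1436; 0.1436 1.3494]  K=[-0.5912 -0.0946; -0.1065 -0.6702]  nu=[0.5732, 0.1687]  x^+=[2.6192, 1.5460]  P^+=[0.2575 0.0026; 0.0026 0.2911]
step 2: x^-=[2.9284, 1.5460]  P^-=[0.5602 0.0879; 0.0879 0.4811]  H_jac=[-0.9774 0.0000; 0.0000 -0.9997]  S=[0.9751 0.0198; 0.0198 0.9208]  K=[-0.5598 -0.0833; -0.0775 -0.5206]  nu=[0.4984, 0.4752]  x^+=[2.6098, 1.2600]  P^+=[0.2464 -0.0003; -0.0003 0.2240]
step 3: x^-=[2.8618, 1.2600]  P^-=[0.5452 0.0715; 0.0715 0.4140]  H_jac=[-0.9611 0.0000; 0.0000 -0.9521]  S=[0.9436 -0.0006; -0.0006 0.8153]  K=[-0.5554 -0.0839; -0.0731 -0.4835]  nu=[-1.2162, 1.7641]  x^+=[3.3892, 0.4959]  P^+=[0.2485 0.0003; 0.0003 0.2184]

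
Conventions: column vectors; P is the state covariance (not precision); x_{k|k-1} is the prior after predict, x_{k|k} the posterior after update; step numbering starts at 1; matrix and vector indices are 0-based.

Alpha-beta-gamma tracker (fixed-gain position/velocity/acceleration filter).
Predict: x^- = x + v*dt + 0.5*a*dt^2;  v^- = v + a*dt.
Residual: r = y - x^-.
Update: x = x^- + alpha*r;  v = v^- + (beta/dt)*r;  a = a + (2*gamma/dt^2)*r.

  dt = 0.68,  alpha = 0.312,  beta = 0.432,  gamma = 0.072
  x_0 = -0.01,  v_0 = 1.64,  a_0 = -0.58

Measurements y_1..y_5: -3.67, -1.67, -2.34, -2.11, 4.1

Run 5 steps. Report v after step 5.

step 1: x_pred=0.9711  r=-4.6411  x^+=-0.4769  v^+=-1.7029  a^+=-2.0253
step 2: x_pred=-2.1031  r=0.4331  x^+=-1.9680  v^+=-2.8049  a^+=-1.8904
step 3: x_pred=-4.3124  r=1.9724  x^+=-3.6970  v^+=-2.8374  a^+=-1.2762
step 4: x_pred=-5.9215  r=3.8115  x^+=-4.7323  v^+=-1.2838  a^+=-0.0892
step 5: x_pred=-5.6259  r=9.7259  x^+=-2.5914  v^+=4.8344  a^+=2.9396

v_post = 4.8344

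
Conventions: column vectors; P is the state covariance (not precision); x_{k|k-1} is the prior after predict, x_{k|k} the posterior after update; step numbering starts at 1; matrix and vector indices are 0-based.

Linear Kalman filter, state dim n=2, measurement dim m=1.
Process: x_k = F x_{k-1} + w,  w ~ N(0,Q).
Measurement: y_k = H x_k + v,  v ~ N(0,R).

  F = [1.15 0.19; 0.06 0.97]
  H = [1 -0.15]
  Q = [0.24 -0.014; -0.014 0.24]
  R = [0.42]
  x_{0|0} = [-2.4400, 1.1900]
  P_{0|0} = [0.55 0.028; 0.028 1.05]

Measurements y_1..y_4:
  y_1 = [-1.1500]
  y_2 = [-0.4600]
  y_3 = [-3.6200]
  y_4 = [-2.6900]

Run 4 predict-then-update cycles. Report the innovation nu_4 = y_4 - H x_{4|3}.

step 1: x^-=[-2.5799, 1.0079]  P^-=[1.0175 0.2490; 0.2490 1.2332]  S=[1.3906]  K=[0.7049; 0.0461]  nu=[1.5811]  x^+=[-1.4654, 1.0807]  P^+=[0.3266 0.2039; 0.2039 1.2302]
step 2: x^-=[-1.4799, 0.9604]  P^-=[0.8055 0.4650; 0.4650 1.4224]  S=[1.1180]  K=[0.6581; 0.2251]  nu=[1.1640]  x^+=[-0.7139, 1.2224]  P^+=[0.3213 0.2994; 0.2994 1.3658]
step 3: x^-=[-0.5888, 1.1429]  P^-=[0.8451 0.5973; 0.5973 1.5611]  S=[1.1210]  K=[0.6739; 0.3239]  nu=[-2.8598]  x^+=[-2.5161, 0.2165]  P^+=[0.3359 0.3526; 0.3526 1.4435]
step 4: x^-=[-2.8523, 0.0590]  P^-=[0.8905 0.6725; 0.6725 1.6404]  S=[1.1456]  K=[0.6892; 0.3723]  nu=[0.1712]  x^+=[-2.7343, 0.1228]  P^+=[0.3463 0.3786; 0.3786 1.4816]

innov = [0.1712]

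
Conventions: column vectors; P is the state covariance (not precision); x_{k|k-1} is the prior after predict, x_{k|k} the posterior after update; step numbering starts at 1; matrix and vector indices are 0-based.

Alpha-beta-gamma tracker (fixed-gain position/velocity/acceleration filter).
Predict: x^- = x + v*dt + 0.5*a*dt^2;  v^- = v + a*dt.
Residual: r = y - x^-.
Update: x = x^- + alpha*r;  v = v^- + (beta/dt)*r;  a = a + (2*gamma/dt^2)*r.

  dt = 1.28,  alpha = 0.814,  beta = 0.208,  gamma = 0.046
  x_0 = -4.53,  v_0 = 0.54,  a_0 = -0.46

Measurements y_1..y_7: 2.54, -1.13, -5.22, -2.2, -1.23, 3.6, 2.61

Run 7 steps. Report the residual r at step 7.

step 1: x_pred=-4.2156  r=6.7556  x^+=1.2835  v^+=1.0490  a^+=-0.0807
step 2: x_pred=2.5601  r=-3.6901  x^+=-0.4436  v^+=0.3461  a^+=-0.2879
step 3: x_pred=-0.2364  r=-4.9836  x^+=-4.2931  v^+=-0.8322  a^+=-0.5677
step 4: x_pred=-5.8233  r=3.6233  x^+=-2.8739  v^+=-0.9701  a^+=-0.3642
step 5: x_pred=-4.4140  r=3.1840  x^+=-1.8222  v^+=-0.9189  a^+=-0.1855
step 6: x_pred=-3.1503  r=6.7503  x^+=2.3444  v^+=-0.0593  a^+=0.1936
step 7: x_pred=2.4271  r=0.1829  x^+=2.5760  v^+=0.2182  a^+=0.2039

resid = 0.1829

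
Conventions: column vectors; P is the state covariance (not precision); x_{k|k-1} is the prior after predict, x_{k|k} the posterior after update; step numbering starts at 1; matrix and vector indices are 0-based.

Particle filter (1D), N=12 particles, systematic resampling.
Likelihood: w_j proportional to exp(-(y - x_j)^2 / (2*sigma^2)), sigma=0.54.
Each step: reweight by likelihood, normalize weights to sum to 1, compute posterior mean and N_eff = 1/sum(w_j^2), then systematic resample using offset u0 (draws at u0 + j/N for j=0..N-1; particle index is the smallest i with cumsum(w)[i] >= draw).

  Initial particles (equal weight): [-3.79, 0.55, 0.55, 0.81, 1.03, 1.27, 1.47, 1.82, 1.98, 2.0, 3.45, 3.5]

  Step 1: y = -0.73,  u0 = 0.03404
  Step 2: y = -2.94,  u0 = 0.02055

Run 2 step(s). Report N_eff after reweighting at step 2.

N_eff = 10.1560

step 1: w=[0.0000, 0.4187, 0.4187, 0.1191, 0.0343, 0.0073, 0.0017, 0.0001, 0.0000, 0.0000, 0.0000, 0.0000]  mean=0.6045  Neff=2.7318  idx=[1, 1, 1, 1, 1, 2, 2, 2, 2, 2, 3, 3]
step 2: w=[0.0992, 0.0992, 0.0992, 0.0992, 0.0992, 0.0992, 0.0992, 0.0992, 0.0992, 0.0992, 0.0039, 0.0039]  mean=0.5520  Neff=10.1560  idx=[0, 1, 1, 2, 3, 4, 5, 6, 6, 7, 8, 9]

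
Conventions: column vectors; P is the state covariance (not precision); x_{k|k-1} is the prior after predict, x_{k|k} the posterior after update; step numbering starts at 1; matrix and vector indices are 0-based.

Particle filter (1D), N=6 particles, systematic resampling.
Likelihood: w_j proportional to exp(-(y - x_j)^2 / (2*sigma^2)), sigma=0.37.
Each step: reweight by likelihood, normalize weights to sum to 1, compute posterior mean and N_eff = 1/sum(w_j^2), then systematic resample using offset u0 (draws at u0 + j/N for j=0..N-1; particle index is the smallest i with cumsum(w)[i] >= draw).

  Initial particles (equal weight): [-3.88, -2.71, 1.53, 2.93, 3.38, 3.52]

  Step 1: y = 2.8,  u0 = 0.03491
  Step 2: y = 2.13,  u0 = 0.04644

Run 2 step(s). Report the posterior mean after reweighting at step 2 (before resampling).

post_mean = 2.9376

step 1: w=[0.0000, 0.0000, 0.0020, 0.6782, 0.2112, 0.1086]  mean=3.0863  Neff=1.9365  idx=[3, 3, 3, 3, 4, 4]
step 2: w=[0.2458, 0.2458, 0.2458, 0.2458, 0.0085, 0.0085]  mean=2.9376  Neff=4.1364  idx=[0, 0, 1, 2, 2, 3]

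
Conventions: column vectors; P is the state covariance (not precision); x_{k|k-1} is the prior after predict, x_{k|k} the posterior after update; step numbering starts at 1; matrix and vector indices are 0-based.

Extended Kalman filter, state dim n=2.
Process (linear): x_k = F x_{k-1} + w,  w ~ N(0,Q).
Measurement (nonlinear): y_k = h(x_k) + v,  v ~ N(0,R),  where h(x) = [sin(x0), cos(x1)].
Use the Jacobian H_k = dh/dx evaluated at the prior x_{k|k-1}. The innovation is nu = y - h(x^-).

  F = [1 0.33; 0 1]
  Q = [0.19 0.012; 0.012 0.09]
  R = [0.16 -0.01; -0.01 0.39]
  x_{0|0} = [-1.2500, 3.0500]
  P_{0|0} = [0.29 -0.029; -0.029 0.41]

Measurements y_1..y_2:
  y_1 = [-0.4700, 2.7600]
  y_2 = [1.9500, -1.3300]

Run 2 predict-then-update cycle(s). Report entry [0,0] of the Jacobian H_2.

step 1: x^-=[-0.2435, 3.0500]  P^-=[0.5055 0.1183; 0.1183 0.5000]  H_jac=[0.9705 0.0000; 0.0000 -0.0915]  S=[0.6361 -0.0205; -0.0205 0.3942]  K=[0.7716 0.0127; 0.1770 -0.1068]  nu=[-0.2289, 3.7558]  x^+=[-0.3725, 2.6083]  P^+=[0.1271 0.0303; 0.0303 0.4748]
step 2: x^-=[0.4882, 2.6083]  P^-=[0.3888 0.1990; 0.1990 0.5648]  H_jac=[0.8832 0.0000; 0.0000 -0.5084]  S=[0.4632 -0.0993; -0.0993 0.5360]  K=[0.7297 -0.0535; 0.2754 -0.4847]  nu=[1.4809, -0.4689]  x^+=[1.5940, 3.2434]  P^+=[0.1328 0.0554; 0.0554 0.3772]

H_jac[0,0] = 0.8832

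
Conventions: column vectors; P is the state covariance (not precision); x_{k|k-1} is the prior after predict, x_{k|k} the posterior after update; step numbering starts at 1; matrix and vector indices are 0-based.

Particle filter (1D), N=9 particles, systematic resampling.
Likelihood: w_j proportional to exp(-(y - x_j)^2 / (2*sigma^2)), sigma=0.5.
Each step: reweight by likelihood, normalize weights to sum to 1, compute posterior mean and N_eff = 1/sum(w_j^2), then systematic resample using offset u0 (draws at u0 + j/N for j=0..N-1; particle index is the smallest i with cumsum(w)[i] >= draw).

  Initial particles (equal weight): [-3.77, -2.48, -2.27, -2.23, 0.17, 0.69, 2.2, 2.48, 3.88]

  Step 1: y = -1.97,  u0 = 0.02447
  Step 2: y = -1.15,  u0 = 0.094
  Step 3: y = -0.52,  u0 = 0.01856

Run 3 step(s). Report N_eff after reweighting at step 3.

N_eff = 8.1877

step 1: w=[0.0007, 0.2579, 0.3624, 0.3790, 0.0000, 0.0000, 0.0000, 0.0000, 0.0000]  mean=-2.3099  Neff=2.9284  idx=[1, 1, 1, 2, 2, 2, 3, 3, 3]
step 2: w=[0.0467, 0.0467, 0.0467, 0.1307, 0.1307, 0.1307, 0.1559, 0.1559, 0.1559]  mean=-2.2807  Neff=7.6500  idx=[2, 3, 4, 5, 6, 6, 7, 8, 8]
step 3: w=[0.0215, 0.1020, 0.1020, 0.1020, 0.1345, 0.1345, 0.1345, 0.1345, 0.1345]  mean=-2.2476  Neff=8.1877  idx=[0, 2, 3, 4, 5, 5, 6, 7, 8]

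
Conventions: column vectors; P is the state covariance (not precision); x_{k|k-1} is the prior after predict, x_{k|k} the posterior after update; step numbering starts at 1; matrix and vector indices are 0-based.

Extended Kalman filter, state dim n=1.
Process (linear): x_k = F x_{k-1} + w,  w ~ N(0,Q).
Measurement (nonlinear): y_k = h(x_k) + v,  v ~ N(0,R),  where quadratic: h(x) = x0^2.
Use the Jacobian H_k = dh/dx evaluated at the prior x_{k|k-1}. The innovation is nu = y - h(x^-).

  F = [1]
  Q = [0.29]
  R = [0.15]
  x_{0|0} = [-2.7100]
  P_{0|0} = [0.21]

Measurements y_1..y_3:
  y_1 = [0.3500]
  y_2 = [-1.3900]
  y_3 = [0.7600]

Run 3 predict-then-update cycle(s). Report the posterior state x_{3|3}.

step 1: x^-=[-2.7100]  P^-=[0.5000]  H_jac=[-5.4200]  S=[14.8382]  K=[-0.1826]  nu=[-6.9941]  x^+=[-1.4326]  P^+=[0.0051]
step 2: x^-=[-1.4326]  P^-=[0.2951]  H_jac=[-2.8652]  S=[2.5723]  K=[-0.3287]  nu=[-3.4424]  x^+=[-0.3012]  P^+=[0.0172]
step 3: x^-=[-0.3012]  P^-=[0.3072]  H_jac=[-0.6025]  S=[0.2615]  K=[-0.7078]  nu=[0.6693]  x^+=[-0.7749]  P^+=[0.1762]

x_post = [-0.7749]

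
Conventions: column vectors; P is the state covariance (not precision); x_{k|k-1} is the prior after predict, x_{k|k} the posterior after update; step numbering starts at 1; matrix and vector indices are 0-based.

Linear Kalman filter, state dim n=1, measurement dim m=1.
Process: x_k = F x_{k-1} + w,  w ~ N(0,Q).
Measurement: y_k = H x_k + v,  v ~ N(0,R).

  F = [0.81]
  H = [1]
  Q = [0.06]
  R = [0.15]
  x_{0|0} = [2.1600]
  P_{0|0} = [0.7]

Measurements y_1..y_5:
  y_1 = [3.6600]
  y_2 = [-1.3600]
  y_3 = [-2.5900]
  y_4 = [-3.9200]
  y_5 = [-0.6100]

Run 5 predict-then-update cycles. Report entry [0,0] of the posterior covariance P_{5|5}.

P_post[0,0] = 0.0599

step 1: x^-=[1.7496]  P^-=[0.5193]  S=[0.6693]  K=[0.7759]  nu=[1.9104]  x^+=[3.2318]  P^+=[0.1164]
step 2: x^-=[2.6178]  P^-=[0.1364]  S=[0.2864]  K=[0.4762]  nu=[-3.9778]  x^+=[0.7236]  P^+=[0.0714]
step 3: x^-=[0.5862]  P^-=[0.1069]  S=[0.2569]  K=[0.4160]  nu=[-3.1762]  x^+=[-0.7352]  P^+=[0.0624]
step 4: x^-=[-0.5955]  P^-=[0.1009]  S=[0.2509]  K=[0.4023]  nu=[-3.3245]  x^+=[-1.9328]  P^+=[0.0603]
step 5: x^-=[-1.5656]  P^-=[0.0996]  S=[0.2496]  K=[0.3990]  nu=[0.9556]  x^+=[-1.1843]  P^+=[0.0599]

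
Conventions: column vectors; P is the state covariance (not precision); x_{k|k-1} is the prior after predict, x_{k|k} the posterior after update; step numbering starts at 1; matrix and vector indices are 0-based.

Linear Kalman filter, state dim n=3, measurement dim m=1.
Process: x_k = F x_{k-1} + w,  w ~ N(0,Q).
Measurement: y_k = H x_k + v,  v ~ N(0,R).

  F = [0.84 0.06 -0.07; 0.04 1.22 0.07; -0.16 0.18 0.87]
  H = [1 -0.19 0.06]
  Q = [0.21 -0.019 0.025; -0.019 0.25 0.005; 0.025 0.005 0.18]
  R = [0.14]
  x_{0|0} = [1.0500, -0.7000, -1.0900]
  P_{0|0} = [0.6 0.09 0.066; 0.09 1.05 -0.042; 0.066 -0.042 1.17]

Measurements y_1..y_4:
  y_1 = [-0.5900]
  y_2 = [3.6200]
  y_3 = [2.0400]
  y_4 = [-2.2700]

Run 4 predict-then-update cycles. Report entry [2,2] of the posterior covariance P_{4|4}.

step 1: x^-=[0.9163, -0.8883, -1.2423]  P^-=[0.6445 0.1718 -0.0555; 0.1718 1.8215 0.2425; -0.0555 0.2425 1.0782]  S=[0.7767]  K=[0.7835; -0.2056; -0.0475]  nu=[-1.6005]  x^+=[-0.3378, -0.5592, -1.1663]  P^+=[0.1677 0.2970 -0.0266; 0.2970 1.7887 0.2349; -0.0266 0.2349 1.0765]
step 2: x^-=[-0.2356, -0.7774, -1.0613]  P^-=[0.3711 0.3968 -0.0122; 0.3968 2.9867 0.6581; -0.0122 0.6581 1.1209]  S=[0.4558]  K=[0.6473; -0.2879; -0.1535]  nu=[3.7716]  x^+=[2.2058, -1.8634, -1.6402]  P^+=[0.1802 0.4817 0.0331; 0.4817 2.9490 0.6380; 0.0331 0.6380 1.1102]
step 3: x^-=[1.8559, -2.2999, -2.1153]  P^-=[0.3925 0.6423 0.0831; 0.6423 4.8011 1.3145; 0.0831 1.3145 1.2833]  S=[0.4463]  K=[0.6171; -0.4279; -0.2009]  nu=[-0.1260]  x^+=[1.7782, -2.2460, -2.0900]  P^+=[0.2225 0.7602 0.1384; 0.7602 4.7194 1.2761; 0.1384 1.2761 1.2653]
step 4: x^-=[1.5052, -2.8153, -2.5071]  P^-=[0.4398 1.0128 0.2299; 1.0128 7.5738 2.3479; 0.2299 2.3479 1.6137]  S=[0.4483]  K=[0.5827; -0.6367; -0.2663]  nu=[-4.1597]  x^+=[-0.9186, -0.1669, -1.3992]  P^+=[0.2876 1.1791 0.2995; 1.1791 7.3921 2.2719; 0.2995 2.2719 1.5819]

P_post[2,2] = 1.5819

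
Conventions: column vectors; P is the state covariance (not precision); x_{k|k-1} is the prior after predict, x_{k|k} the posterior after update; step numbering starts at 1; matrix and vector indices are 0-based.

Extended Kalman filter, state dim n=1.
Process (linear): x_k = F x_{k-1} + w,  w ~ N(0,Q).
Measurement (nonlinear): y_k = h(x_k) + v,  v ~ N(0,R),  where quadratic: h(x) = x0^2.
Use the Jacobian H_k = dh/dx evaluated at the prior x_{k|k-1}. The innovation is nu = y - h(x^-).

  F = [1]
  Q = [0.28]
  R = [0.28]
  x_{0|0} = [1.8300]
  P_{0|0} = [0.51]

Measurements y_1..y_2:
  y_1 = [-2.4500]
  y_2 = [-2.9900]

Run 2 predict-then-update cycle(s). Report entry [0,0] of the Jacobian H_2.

H_jac[0,0] = 0.5729

step 1: x^-=[1.8300]  P^-=[0.7900]  H_jac=[3.6600]  S=[10.8625]  K=[0.2662]  nu=[-5.7989]  x^+=[0.2864]  P^+=[0.0204]
step 2: x^-=[0.2864]  P^-=[0.3004]  H_jac=[0.5729]  S=[0.3786]  K=[0.4545]  nu=[-3.0720]  x^+=[-1.1099]  P^+=[0.2222]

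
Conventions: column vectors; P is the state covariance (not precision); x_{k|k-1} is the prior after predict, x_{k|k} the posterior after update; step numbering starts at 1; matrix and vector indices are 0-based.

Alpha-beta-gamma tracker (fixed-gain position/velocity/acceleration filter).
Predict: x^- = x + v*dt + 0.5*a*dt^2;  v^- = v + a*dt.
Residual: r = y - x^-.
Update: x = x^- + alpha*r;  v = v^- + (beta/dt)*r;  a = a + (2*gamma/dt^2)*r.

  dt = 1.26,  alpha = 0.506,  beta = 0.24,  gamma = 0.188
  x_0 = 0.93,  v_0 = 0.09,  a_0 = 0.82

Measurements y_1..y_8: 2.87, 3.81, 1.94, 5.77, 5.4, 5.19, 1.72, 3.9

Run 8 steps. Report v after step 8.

v_post = -3.8146

step 1: x_pred=1.6943  r=1.1757  x^+=2.2892  v^+=1.3471  a^+=1.0984
step 2: x_pred=4.8586  r=-1.0486  x^+=4.3280  v^+=2.5315  a^+=0.8501
step 3: x_pred=8.1924  r=-6.2524  x^+=5.0287  v^+=2.4117  a^+=-0.6307
step 4: x_pred=7.5667  r=-1.7967  x^+=6.6576  v^+=1.2747  a^+=-1.0562
step 5: x_pred=7.4253  r=-2.0253  x^+=6.4005  v^+=-0.4419  a^+=-1.5359
step 6: x_pred=4.6246  r=0.5654  x^+=4.9107  v^+=-2.2694  a^+=-1.4020
step 7: x_pred=0.9383  r=0.7817  x^+=1.3339  v^+=-3.8870  a^+=-1.2169
step 8: x_pred=-4.5297  r=8.4297  x^+=-0.2643  v^+=-3.8146  a^+=0.7796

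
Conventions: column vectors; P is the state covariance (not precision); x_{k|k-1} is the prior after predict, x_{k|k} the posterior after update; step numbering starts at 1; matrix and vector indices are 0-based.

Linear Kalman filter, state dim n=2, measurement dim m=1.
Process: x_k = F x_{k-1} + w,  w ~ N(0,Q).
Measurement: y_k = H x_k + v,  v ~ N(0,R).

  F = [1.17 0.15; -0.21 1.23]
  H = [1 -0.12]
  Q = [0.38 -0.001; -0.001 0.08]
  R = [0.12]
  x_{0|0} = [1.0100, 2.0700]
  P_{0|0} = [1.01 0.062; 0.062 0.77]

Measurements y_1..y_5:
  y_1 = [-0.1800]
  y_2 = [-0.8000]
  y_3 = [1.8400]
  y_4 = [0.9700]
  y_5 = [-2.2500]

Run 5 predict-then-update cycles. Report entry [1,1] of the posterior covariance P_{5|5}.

step 1: x^-=[1.4922, 2.3340]  P^-=[1.8017 -0.0198; -0.0198 1.2574]  S=[1.9445]  K=[0.9278; -0.0878]  nu=[-1.3921]  x^+=[0.2007, 2.4562]  P^+=[0.1280 0.1386; 0.1386 1.2425]
step 2: x^-=[0.6032, 2.9790]  P^-=[0.6318 0.3918; 0.3918 1.8938]  S=[0.6850]  K=[0.8536; 0.2403]  nu=[-1.0457]  x^+=[-0.2895, 2.7278]  P^+=[0.1326 0.2513; 0.2513 1.8542]
step 3: x^-=[0.0705, 3.4159]  P^-=[0.6915 0.6623; 0.6623 2.7613]  S=[0.6923]  K=[0.8840; 0.4781]  nu=[2.1794]  x^+=[1.9972, 4.4579]  P^+=[0.1505 0.3697; 0.3697 2.6030]
step 4: x^-=[3.0054, 5.0638]  P^-=[0.7743 0.9627; 0.9627 3.8338]  S=[0.7184]  K=[0.9169; 0.6997]  nu=[-1.4277]  x^+=[1.6962, 4.0649]  P^+=[0.1702 0.5018; 0.5018 3.4821]
step 5: x^-=[2.5943, 4.6436]  P^-=[0.8675 1.3060; 1.3060 5.0963]  S=[0.7475]  K=[0.9509; 0.9290]  nu=[-4.2871]  x^+=[-1.4824, 0.6610]  P^+=[0.1916 0.6456; 0.6456 4.4512]

P_post[1,1] = 4.4512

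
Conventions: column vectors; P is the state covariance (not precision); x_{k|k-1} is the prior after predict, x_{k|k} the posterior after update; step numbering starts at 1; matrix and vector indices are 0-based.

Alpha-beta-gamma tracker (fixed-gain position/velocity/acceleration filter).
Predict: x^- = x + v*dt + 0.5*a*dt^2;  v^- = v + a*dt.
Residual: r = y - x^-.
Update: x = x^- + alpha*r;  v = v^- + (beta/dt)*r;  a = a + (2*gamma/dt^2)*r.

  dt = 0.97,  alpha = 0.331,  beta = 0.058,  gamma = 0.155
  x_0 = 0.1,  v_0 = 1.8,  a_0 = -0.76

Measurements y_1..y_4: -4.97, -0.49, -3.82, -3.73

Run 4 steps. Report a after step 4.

a_post = -0.4696

step 1: x_pred=1.4885  r=-6.4585  x^+=-0.6493  v^+=0.6766  a^+=-2.8879
step 2: x_pred=-1.3516  r=0.8616  x^+=-1.0664  v^+=-2.0731  a^+=-2.6040
step 3: x_pred=-4.3024  r=0.4824  x^+=-4.1427  v^+=-4.5702  a^+=-2.4451
step 4: x_pred=-9.7260  r=5.9960  x^+=-7.7414  v^+=-6.5834  a^+=-0.4696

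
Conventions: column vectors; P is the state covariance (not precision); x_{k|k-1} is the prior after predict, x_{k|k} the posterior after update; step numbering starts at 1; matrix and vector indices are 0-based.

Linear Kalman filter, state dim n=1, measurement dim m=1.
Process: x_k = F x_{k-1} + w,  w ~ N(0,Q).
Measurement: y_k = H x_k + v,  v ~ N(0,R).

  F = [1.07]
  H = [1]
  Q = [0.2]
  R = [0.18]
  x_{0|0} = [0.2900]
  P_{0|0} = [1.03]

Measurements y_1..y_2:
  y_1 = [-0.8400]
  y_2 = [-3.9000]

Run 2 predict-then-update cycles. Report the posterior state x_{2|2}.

x_post = [-2.8938]

step 1: x^-=[0.3103]  P^-=[1.3792]  S=[1.5592]  K=[0.8846]  nu=[-1.1503]  x^+=[-0.7072]  P^+=[0.1592]
step 2: x^-=[-0.7567]  P^-=[0.3823]  S=[0.5623]  K=[0.6799]  nu=[-3.1433]  x^+=[-2.8938]  P^+=[0.1224]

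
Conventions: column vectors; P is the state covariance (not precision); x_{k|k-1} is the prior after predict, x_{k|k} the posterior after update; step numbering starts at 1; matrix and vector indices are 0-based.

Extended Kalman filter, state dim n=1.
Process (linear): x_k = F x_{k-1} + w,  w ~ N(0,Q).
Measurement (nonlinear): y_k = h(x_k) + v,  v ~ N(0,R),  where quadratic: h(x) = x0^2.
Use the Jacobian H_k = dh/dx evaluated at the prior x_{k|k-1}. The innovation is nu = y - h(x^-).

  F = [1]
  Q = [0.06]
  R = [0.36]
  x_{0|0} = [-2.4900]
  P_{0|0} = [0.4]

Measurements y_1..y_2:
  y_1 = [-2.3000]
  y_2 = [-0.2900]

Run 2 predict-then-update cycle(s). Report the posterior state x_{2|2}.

x_post = [-0.6197]

step 1: x^-=[-2.4900]  P^-=[0.4600]  H_jac=[-4.9800]  S=[11.7682]  K=[-0.1947]  nu=[-8.5001]  x^+=[-0.8354]  P^+=[0.0141]
step 2: x^-=[-0.8354]  P^-=[0.0741]  H_jac=[-1.6707]  S=[0.5668]  K=[-0.2184]  nu=[-0.9878]  x^+=[-0.6197]  P^+=[0.0470]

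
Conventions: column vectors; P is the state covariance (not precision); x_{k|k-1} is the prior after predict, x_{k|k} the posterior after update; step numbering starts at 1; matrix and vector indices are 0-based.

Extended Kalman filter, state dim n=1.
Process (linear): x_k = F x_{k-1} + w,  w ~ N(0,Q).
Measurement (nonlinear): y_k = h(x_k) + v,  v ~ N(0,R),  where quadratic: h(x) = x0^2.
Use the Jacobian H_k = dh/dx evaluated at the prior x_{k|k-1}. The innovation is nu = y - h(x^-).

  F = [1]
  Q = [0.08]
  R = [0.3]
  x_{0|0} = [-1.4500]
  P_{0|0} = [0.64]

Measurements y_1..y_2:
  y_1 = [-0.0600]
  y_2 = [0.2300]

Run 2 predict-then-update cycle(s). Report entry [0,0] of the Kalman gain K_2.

K[0,0] = -0.3069

step 1: x^-=[-1.4500]  P^-=[0.7200]  H_jac=[-2.9000]  S=[6.3552]  K=[-0.3285]  nu=[-2.1625]  x^+=[-0.7395]  P^+=[0.0340]
step 2: x^-=[-0.7395]  P^-=[0.1140]  H_jac=[-1.4790]  S=[0.5493]  K=[-0.3069]  nu=[-0.3169]  x^+=[-0.6423]  P^+=[0.0622]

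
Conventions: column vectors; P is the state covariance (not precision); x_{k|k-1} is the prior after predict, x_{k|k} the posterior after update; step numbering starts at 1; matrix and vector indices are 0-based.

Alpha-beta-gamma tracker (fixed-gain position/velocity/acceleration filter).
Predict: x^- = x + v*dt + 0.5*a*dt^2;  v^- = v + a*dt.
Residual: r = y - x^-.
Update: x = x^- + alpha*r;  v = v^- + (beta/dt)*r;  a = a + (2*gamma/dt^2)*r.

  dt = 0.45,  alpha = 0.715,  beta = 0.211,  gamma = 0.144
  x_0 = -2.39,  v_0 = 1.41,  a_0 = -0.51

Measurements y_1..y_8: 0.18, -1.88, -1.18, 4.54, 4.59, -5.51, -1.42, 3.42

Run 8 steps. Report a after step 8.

a_post = 0.8196

step 1: x_pred=-1.8071  r=1.9871  x^+=-0.3863  v^+=2.1122  a^+=2.3162
step 2: x_pred=0.7987  r=-2.6787  x^+=-1.1166  v^+=1.8985  a^+=-1.4935
step 3: x_pred=-0.4135  r=-0.7665  x^+=-0.9615  v^+=0.8670  a^+=-2.5837
step 4: x_pred=-0.8330  r=5.3730  x^+=3.0087  v^+=2.2237  a^+=5.0579
step 5: x_pred=4.5215  r=0.0685  x^+=4.5705  v^+=4.5318  a^+=5.1554
step 6: x_pred=7.1318  r=-12.6418  x^+=-1.9071  v^+=0.9242  a^+=-12.8241
step 7: x_pred=-2.7897  r=1.3697  x^+=-1.8104  v^+=-4.2044  a^+=-10.8761
step 8: x_pred=-4.8036  r=8.2236  x^+=1.0763  v^+=-5.2428  a^+=0.8196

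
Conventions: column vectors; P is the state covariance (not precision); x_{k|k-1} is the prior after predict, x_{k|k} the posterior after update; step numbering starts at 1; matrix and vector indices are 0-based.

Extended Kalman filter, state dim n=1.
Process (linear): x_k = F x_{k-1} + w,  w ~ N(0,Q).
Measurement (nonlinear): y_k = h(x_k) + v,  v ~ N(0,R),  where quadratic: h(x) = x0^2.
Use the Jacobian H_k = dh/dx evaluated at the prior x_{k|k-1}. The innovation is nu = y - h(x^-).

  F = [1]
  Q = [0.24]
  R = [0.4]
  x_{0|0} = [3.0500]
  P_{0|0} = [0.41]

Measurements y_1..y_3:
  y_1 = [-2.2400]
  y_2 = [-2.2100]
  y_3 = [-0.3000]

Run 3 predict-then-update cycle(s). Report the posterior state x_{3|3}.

x_post = [0.0002]

step 1: x^-=[3.0500]  P^-=[0.6500]  H_jac=[6.1000]  S=[24.5865]  K=[0.1613]  nu=[-11.5425]  x^+=[1.1886]  P^+=[0.0106]
step 2: x^-=[1.1886]  P^-=[0.2506]  H_jac=[2.3771]  S=[1.8160]  K=[0.3280]  nu=[-3.6227]  x^+=[0.0003]  P^+=[0.0552]
step 3: x^-=[0.0003]  P^-=[0.2952]  H_jac=[0.0006]  S=[0.4000]  K=[0.0004]  nu=[-0.3000]  x^+=[0.0002]  P^+=[0.2952]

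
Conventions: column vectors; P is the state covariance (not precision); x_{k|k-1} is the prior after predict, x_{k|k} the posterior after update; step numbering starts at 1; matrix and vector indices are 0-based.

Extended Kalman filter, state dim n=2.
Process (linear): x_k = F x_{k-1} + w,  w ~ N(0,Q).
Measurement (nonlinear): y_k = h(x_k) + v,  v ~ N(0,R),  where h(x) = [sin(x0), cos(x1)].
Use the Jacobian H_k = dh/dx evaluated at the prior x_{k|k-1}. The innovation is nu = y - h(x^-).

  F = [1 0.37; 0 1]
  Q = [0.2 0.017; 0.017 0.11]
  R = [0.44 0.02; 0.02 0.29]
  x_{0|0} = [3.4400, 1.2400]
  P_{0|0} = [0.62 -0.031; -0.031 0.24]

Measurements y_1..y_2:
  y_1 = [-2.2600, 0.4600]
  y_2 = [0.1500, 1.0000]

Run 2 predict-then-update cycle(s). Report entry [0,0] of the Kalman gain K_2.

step 1: x^-=[3.8988, 1.2400]  P^-=[0.8299 0.0748; 0.0748 0.3500]  H_jac=[-0.7268 0.0000; 0.0000 -0.9458]  S=[0.8783 0.0714; 0.0714 0.6031]  K=[-0.6837 -0.0363; -0.0174 -0.5468]  nu=[-1.5731, 0.1352]  x^+=[4.9695, 1.1935]  P^+=[0.4150 0.0256; 0.0256 0.1680]
step 2: x^-=[5.4111, 1.1935]  P^-=[0.6569 0.1048; 0.1048 0.2780]  H_jac=[0.6432 0.0000; 0.0000 -0.9297]  S=[0.7118 -0.0427; -0.0427 0.5303]  K=[0.5854 -0.1366; 0.0658 -0.4821]  nu=[0.9157, 0.6316]  x^+=[5.8609, 0.9492]  P^+=[0.3962 0.0300; 0.0300 0.1490]

K[0,0] = 0.5854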